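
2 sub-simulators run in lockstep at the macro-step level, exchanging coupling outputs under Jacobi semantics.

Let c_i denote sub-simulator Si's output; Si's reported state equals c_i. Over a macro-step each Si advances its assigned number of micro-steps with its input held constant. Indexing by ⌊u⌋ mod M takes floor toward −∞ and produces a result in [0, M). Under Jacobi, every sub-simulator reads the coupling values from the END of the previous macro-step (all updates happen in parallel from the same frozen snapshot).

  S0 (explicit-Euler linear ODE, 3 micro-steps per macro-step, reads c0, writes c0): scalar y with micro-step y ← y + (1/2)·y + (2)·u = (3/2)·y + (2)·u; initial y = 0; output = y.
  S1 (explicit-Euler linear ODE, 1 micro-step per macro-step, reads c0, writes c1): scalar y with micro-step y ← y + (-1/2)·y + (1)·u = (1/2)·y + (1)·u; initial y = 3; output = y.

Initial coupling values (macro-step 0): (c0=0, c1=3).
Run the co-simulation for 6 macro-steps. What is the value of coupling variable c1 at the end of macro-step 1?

macro 1: S0 reads c0=0 → after 3×micro: 0; S1 reads c0=0 → after 1×micro: 3/2 ⇒ (c0=0, c1=3/2)
macro 2: S0 reads c0=0 → after 3×micro: 0; S1 reads c0=0 → after 1×micro: 3/4 ⇒ (c0=0, c1=3/4)
macro 3: S0 reads c0=0 → after 3×micro: 0; S1 reads c0=0 → after 1×micro: 3/8 ⇒ (c0=0, c1=3/8)
macro 4: S0 reads c0=0 → after 3×micro: 0; S1 reads c0=0 → after 1×micro: 3/16 ⇒ (c0=0, c1=3/16)
macro 5: S0 reads c0=0 → after 3×micro: 0; S1 reads c0=0 → after 1×micro: 3/32 ⇒ (c0=0, c1=3/32)
macro 6: S0 reads c0=0 → after 3×micro: 0; S1 reads c0=0 → after 1×micro: 3/64 ⇒ (c0=0, c1=3/64)

c1 at macro-step 1 = 3/2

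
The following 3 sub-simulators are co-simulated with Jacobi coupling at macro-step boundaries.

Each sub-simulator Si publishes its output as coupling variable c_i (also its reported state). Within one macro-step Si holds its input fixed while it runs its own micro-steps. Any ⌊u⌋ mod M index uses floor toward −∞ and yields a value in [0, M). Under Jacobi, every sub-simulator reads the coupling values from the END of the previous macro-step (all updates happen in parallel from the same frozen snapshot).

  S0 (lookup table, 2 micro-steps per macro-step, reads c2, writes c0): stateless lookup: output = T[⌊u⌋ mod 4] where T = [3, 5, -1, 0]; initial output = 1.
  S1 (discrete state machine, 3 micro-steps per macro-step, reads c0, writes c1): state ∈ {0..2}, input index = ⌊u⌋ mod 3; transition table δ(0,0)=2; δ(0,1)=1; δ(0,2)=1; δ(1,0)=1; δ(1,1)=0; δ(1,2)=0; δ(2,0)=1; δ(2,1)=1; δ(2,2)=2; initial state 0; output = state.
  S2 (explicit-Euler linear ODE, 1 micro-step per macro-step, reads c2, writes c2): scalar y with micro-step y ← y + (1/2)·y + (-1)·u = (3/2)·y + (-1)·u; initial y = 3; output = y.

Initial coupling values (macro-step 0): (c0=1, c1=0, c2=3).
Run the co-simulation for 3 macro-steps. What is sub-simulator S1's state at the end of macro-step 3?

S1 state at macro-step 3 = 0

macro 1: S0 reads c2=3 → after 2×micro: 0; S1 reads c0=1 → after 3×micro: 1; S2 reads c2=3 → after 1×micro: 3/2 ⇒ (c0=0, c1=1, c2=3/2)
macro 2: S0 reads c2=3/2 → after 2×micro: 5; S1 reads c0=0 → after 3×micro: 1; S2 reads c2=3/2 → after 1×micro: 3/4 ⇒ (c0=5, c1=1, c2=3/4)
macro 3: S0 reads c2=3/4 → after 2×micro: 3; S1 reads c0=5 → after 3×micro: 0; S2 reads c2=3/4 → after 1×micro: 3/8 ⇒ (c0=3, c1=0, c2=3/8)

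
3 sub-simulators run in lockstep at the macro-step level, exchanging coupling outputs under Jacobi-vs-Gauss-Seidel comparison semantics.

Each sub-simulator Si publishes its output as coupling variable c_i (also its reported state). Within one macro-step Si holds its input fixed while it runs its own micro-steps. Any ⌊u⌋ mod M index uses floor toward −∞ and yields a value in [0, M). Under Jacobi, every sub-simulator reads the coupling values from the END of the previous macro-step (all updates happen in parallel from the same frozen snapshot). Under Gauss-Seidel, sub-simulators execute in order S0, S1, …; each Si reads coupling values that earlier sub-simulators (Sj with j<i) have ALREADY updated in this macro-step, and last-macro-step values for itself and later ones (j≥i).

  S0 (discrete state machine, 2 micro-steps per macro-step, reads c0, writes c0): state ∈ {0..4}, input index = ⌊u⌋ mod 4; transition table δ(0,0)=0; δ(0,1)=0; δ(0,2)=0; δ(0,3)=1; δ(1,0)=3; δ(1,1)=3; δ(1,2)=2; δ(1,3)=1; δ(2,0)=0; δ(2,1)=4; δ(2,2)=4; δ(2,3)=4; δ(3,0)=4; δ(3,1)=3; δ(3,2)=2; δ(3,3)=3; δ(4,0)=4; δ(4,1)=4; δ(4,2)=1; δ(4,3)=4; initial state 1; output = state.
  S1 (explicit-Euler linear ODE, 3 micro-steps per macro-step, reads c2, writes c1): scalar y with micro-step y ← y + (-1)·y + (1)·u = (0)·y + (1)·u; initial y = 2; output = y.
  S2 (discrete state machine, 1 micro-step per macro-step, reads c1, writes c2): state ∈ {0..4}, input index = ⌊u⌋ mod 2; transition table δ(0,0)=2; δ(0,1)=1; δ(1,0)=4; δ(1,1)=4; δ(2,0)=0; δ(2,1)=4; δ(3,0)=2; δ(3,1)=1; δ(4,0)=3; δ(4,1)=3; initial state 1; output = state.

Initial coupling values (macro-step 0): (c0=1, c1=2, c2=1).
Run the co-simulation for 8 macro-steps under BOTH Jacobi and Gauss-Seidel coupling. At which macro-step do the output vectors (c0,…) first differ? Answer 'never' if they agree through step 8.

[Jacobi] macro 1: S0 reads c0=1 → after 2×micro: 3; S1 reads c2=1 → after 3×micro: 1; S2 reads c1=2 → after 1×micro: 4 ⇒ (c0=3, c1=1, c2=4)
[Jacobi] macro 2: S0 reads c0=3 → after 2×micro: 3; S1 reads c2=4 → after 3×micro: 4; S2 reads c1=1 → after 1×micro: 3 ⇒ (c0=3, c1=4, c2=3)
[Jacobi] macro 3: S0 reads c0=3 → after 2×micro: 3; S1 reads c2=3 → after 3×micro: 3; S2 reads c1=4 → after 1×micro: 2 ⇒ (c0=3, c1=3, c2=2)
[Jacobi] macro 4: S0 reads c0=3 → after 2×micro: 3; S1 reads c2=2 → after 3×micro: 2; S2 reads c1=3 → after 1×micro: 4 ⇒ (c0=3, c1=2, c2=4)
[Jacobi] macro 5: S0 reads c0=3 → after 2×micro: 3; S1 reads c2=4 → after 3×micro: 4; S2 reads c1=2 → after 1×micro: 3 ⇒ (c0=3, c1=4, c2=3)
[Jacobi] macro 6: S0 reads c0=3 → after 2×micro: 3; S1 reads c2=3 → after 3×micro: 3; S2 reads c1=4 → after 1×micro: 2 ⇒ (c0=3, c1=3, c2=2)
[Jacobi] macro 7: S0 reads c0=3 → after 2×micro: 3; S1 reads c2=2 → after 3×micro: 2; S2 reads c1=3 → after 1×micro: 4 ⇒ (c0=3, c1=2, c2=4)
[Jacobi] macro 8: S0 reads c0=3 → after 2×micro: 3; S1 reads c2=4 → after 3×micro: 4; S2 reads c1=2 → after 1×micro: 3 ⇒ (c0=3, c1=4, c2=3)
[Gauss-Seidel] macro 1: S0 reads c0=1 → after 2×micro: 3; S1 reads c2=1 → after 3×micro: 1; S2 reads c1=1 → after 1×micro: 4 ⇒ (c0=3, c1=1, c2=4)
[Gauss-Seidel] macro 2: S0 reads c0=3 → after 2×micro: 3; S1 reads c2=4 → after 3×micro: 4; S2 reads c1=4 → after 1×micro: 3 ⇒ (c0=3, c1=4, c2=3)
[Gauss-Seidel] macro 3: S0 reads c0=3 → after 2×micro: 3; S1 reads c2=3 → after 3×micro: 3; S2 reads c1=3 → after 1×micro: 1 ⇒ (c0=3, c1=3, c2=1)
[Gauss-Seidel] macro 4: S0 reads c0=3 → after 2×micro: 3; S1 reads c2=1 → after 3×micro: 1; S2 reads c1=1 → after 1×micro: 4 ⇒ (c0=3, c1=1, c2=4)
[Gauss-Seidel] macro 5: S0 reads c0=3 → after 2×micro: 3; S1 reads c2=4 → after 3×micro: 4; S2 reads c1=4 → after 1×micro: 3 ⇒ (c0=3, c1=4, c2=3)
[Gauss-Seidel] macro 6: S0 reads c0=3 → after 2×micro: 3; S1 reads c2=3 → after 3×micro: 3; S2 reads c1=3 → after 1×micro: 1 ⇒ (c0=3, c1=3, c2=1)
[Gauss-Seidel] macro 7: S0 reads c0=3 → after 2×micro: 3; S1 reads c2=1 → after 3×micro: 1; S2 reads c1=1 → after 1×micro: 4 ⇒ (c0=3, c1=1, c2=4)
[Gauss-Seidel] macro 8: S0 reads c0=3 → after 2×micro: 3; S1 reads c2=4 → after 3×micro: 4; S2 reads c1=4 → after 1×micro: 3 ⇒ (c0=3, c1=4, c2=3)

first divergence at macro-step: 3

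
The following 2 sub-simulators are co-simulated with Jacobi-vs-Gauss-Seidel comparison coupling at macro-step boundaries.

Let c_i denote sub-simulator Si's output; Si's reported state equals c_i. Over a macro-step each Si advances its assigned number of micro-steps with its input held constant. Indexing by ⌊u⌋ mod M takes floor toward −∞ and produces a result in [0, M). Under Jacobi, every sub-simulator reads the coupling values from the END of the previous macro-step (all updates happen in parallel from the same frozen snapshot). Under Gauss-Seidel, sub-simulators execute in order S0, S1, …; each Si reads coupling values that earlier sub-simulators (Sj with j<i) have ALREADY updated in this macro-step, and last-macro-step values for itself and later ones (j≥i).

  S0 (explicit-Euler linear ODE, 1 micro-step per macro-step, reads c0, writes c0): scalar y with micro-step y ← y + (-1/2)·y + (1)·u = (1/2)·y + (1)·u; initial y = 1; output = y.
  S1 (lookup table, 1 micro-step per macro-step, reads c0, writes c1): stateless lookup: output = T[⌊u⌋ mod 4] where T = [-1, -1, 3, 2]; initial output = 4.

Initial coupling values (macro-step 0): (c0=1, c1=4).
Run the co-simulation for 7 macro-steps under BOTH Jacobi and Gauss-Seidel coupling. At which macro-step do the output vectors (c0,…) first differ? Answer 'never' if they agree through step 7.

first divergence at macro-step: 2

[Jacobi] macro 1: S0 reads c0=1 → after 1×micro: 3/2; S1 reads c0=1 → after 1×micro: -1 ⇒ (c0=3/2, c1=-1)
[Jacobi] macro 2: S0 reads c0=3/2 → after 1×micro: 9/4; S1 reads c0=3/2 → after 1×micro: -1 ⇒ (c0=9/4, c1=-1)
[Jacobi] macro 3: S0 reads c0=9/4 → after 1×micro: 27/8; S1 reads c0=9/4 → after 1×micro: 3 ⇒ (c0=27/8, c1=3)
[Jacobi] macro 4: S0 reads c0=27/8 → after 1×micro: 81/16; S1 reads c0=27/8 → after 1×micro: 2 ⇒ (c0=81/16, c1=2)
[Jacobi] macro 5: S0 reads c0=81/16 → after 1×micro: 243/32; S1 reads c0=81/16 → after 1×micro: -1 ⇒ (c0=243/32, c1=-1)
[Jacobi] macro 6: S0 reads c0=243/32 → after 1×micro: 729/64; S1 reads c0=243/32 → after 1×micro: 2 ⇒ (c0=729/64, c1=2)
[Jacobi] macro 7: S0 reads c0=729/64 → after 1×micro: 2187/128; S1 reads c0=729/64 → after 1×micro: 2 ⇒ (c0=2187/128, c1=2)
[Gauss-Seidel] macro 1: S0 reads c0=1 → after 1×micro: 3/2; S1 reads c0=3/2 → after 1×micro: -1 ⇒ (c0=3/2, c1=-1)
[Gauss-Seidel] macro 2: S0 reads c0=3/2 → after 1×micro: 9/4; S1 reads c0=9/4 → after 1×micro: 3 ⇒ (c0=9/4, c1=3)
[Gauss-Seidel] macro 3: S0 reads c0=9/4 → after 1×micro: 27/8; S1 reads c0=27/8 → after 1×micro: 2 ⇒ (c0=27/8, c1=2)
[Gauss-Seidel] macro 4: S0 reads c0=27/8 → after 1×micro: 81/16; S1 reads c0=81/16 → after 1×micro: -1 ⇒ (c0=81/16, c1=-1)
[Gauss-Seidel] macro 5: S0 reads c0=81/16 → after 1×micro: 243/32; S1 reads c0=243/32 → after 1×micro: 2 ⇒ (c0=243/32, c1=2)
[Gauss-Seidel] macro 6: S0 reads c0=243/32 → after 1×micro: 729/64; S1 reads c0=729/64 → after 1×micro: 2 ⇒ (c0=729/64, c1=2)
[Gauss-Seidel] macro 7: S0 reads c0=729/64 → after 1×micro: 2187/128; S1 reads c0=2187/128 → after 1×micro: -1 ⇒ (c0=2187/128, c1=-1)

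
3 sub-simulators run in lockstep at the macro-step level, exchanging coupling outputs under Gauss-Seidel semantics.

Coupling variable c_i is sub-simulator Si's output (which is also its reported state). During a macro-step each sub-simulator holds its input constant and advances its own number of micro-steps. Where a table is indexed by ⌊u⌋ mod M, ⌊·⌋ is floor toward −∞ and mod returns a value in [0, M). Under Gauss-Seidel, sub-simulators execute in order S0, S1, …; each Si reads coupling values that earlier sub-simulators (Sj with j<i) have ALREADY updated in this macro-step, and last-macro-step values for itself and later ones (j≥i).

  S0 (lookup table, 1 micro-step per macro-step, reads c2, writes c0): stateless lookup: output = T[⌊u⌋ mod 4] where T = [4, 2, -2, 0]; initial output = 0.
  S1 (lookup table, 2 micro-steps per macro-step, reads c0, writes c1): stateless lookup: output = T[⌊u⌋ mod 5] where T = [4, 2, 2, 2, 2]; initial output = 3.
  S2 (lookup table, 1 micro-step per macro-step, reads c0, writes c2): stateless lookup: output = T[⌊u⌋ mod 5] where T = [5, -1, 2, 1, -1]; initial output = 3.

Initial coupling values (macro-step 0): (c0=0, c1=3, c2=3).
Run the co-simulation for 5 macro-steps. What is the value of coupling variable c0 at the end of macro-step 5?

macro 1: S0 reads c2=3 → after 1×micro: 0; S1 reads c0=0 → after 2×micro: 4; S2 reads c0=0 → after 1×micro: 5 ⇒ (c0=0, c1=4, c2=5)
macro 2: S0 reads c2=5 → after 1×micro: 2; S1 reads c0=2 → after 2×micro: 2; S2 reads c0=2 → after 1×micro: 2 ⇒ (c0=2, c1=2, c2=2)
macro 3: S0 reads c2=2 → after 1×micro: -2; S1 reads c0=-2 → after 2×micro: 2; S2 reads c0=-2 → after 1×micro: 1 ⇒ (c0=-2, c1=2, c2=1)
macro 4: S0 reads c2=1 → after 1×micro: 2; S1 reads c0=2 → after 2×micro: 2; S2 reads c0=2 → after 1×micro: 2 ⇒ (c0=2, c1=2, c2=2)
macro 5: S0 reads c2=2 → after 1×micro: -2; S1 reads c0=-2 → after 2×micro: 2; S2 reads c0=-2 → after 1×micro: 1 ⇒ (c0=-2, c1=2, c2=1)

c0 at macro-step 5 = -2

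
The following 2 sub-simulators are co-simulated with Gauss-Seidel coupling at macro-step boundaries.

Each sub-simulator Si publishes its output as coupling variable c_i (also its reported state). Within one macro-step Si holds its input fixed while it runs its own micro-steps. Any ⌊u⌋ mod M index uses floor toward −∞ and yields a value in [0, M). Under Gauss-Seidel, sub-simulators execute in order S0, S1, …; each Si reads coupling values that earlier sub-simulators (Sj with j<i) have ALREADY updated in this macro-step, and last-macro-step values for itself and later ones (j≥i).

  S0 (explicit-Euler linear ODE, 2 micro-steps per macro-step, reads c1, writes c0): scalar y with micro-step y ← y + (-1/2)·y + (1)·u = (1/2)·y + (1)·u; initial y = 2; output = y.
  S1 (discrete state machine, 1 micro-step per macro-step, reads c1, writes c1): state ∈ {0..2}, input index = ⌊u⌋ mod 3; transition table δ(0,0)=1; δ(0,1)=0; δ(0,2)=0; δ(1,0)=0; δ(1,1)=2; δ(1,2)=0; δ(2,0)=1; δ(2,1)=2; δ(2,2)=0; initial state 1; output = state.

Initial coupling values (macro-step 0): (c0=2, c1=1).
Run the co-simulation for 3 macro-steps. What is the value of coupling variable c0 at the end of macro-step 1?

macro 1: S0 reads c1=1 → after 2×micro: 2; S1 reads c1=1 → after 1×micro: 2 ⇒ (c0=2, c1=2)
macro 2: S0 reads c1=2 → after 2×micro: 7/2; S1 reads c1=2 → after 1×micro: 0 ⇒ (c0=7/2, c1=0)
macro 3: S0 reads c1=0 → after 2×micro: 7/8; S1 reads c1=0 → after 1×micro: 1 ⇒ (c0=7/8, c1=1)

c0 at macro-step 1 = 2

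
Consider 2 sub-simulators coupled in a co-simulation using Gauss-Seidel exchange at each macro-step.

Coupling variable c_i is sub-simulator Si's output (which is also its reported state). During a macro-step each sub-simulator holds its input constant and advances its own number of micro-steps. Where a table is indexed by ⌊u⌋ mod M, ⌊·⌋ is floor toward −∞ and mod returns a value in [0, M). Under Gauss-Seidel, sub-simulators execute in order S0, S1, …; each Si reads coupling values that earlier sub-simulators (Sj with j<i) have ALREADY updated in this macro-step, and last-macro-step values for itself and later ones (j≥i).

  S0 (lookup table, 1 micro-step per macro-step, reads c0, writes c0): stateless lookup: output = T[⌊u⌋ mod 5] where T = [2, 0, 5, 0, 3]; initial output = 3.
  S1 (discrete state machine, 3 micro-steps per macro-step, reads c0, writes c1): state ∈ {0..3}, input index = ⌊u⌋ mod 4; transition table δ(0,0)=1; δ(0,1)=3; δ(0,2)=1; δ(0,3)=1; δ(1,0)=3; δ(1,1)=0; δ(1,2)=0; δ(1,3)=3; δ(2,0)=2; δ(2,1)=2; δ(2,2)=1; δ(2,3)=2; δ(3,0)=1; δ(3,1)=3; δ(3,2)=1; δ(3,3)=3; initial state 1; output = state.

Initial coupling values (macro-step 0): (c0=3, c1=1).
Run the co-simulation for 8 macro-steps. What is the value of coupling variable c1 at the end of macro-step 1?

c1 at macro-step 1 = 3

macro 1: S0 reads c0=3 → after 1×micro: 0; S1 reads c0=0 → after 3×micro: 3 ⇒ (c0=0, c1=3)
macro 2: S0 reads c0=0 → after 1×micro: 2; S1 reads c0=2 → after 3×micro: 1 ⇒ (c0=2, c1=1)
macro 3: S0 reads c0=2 → after 1×micro: 5; S1 reads c0=5 → after 3×micro: 3 ⇒ (c0=5, c1=3)
macro 4: S0 reads c0=5 → after 1×micro: 2; S1 reads c0=2 → after 3×micro: 1 ⇒ (c0=2, c1=1)
macro 5: S0 reads c0=2 → after 1×micro: 5; S1 reads c0=5 → after 3×micro: 3 ⇒ (c0=5, c1=3)
macro 6: S0 reads c0=5 → after 1×micro: 2; S1 reads c0=2 → after 3×micro: 1 ⇒ (c0=2, c1=1)
macro 7: S0 reads c0=2 → after 1×micro: 5; S1 reads c0=5 → after 3×micro: 3 ⇒ (c0=5, c1=3)
macro 8: S0 reads c0=5 → after 1×micro: 2; S1 reads c0=2 → after 3×micro: 1 ⇒ (c0=2, c1=1)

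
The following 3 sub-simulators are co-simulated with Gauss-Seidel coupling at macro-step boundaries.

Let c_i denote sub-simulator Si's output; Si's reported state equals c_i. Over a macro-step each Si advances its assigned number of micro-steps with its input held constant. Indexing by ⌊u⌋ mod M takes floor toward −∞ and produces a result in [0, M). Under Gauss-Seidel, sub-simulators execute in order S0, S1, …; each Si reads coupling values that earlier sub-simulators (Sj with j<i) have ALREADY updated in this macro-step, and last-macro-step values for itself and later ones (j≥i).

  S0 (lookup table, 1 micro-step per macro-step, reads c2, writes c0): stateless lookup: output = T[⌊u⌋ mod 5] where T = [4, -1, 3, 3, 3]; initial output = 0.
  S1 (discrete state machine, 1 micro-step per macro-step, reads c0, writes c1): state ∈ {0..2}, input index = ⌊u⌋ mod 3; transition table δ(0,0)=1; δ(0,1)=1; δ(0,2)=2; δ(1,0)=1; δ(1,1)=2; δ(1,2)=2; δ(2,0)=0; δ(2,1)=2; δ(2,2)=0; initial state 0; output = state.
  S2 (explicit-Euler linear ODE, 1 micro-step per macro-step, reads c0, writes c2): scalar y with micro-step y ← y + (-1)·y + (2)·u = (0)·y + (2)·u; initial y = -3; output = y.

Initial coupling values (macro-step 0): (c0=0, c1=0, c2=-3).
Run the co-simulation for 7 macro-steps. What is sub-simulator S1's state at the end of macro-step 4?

S1 state at macro-step 4 = 2

macro 1: S0 reads c2=-3 → after 1×micro: 3; S1 reads c0=3 → after 1×micro: 1; S2 reads c0=3 → after 1×micro: 6 ⇒ (c0=3, c1=1, c2=6)
macro 2: S0 reads c2=6 → after 1×micro: -1; S1 reads c0=-1 → after 1×micro: 2; S2 reads c0=-1 → after 1×micro: -2 ⇒ (c0=-1, c1=2, c2=-2)
macro 3: S0 reads c2=-2 → after 1×micro: 3; S1 reads c0=3 → after 1×micro: 0; S2 reads c0=3 → after 1×micro: 6 ⇒ (c0=3, c1=0, c2=6)
macro 4: S0 reads c2=6 → after 1×micro: -1; S1 reads c0=-1 → after 1×micro: 2; S2 reads c0=-1 → after 1×micro: -2 ⇒ (c0=-1, c1=2, c2=-2)
macro 5: S0 reads c2=-2 → after 1×micro: 3; S1 reads c0=3 → after 1×micro: 0; S2 reads c0=3 → after 1×micro: 6 ⇒ (c0=3, c1=0, c2=6)
macro 6: S0 reads c2=6 → after 1×micro: -1; S1 reads c0=-1 → after 1×micro: 2; S2 reads c0=-1 → after 1×micro: -2 ⇒ (c0=-1, c1=2, c2=-2)
macro 7: S0 reads c2=-2 → after 1×micro: 3; S1 reads c0=3 → after 1×micro: 0; S2 reads c0=3 → after 1×micro: 6 ⇒ (c0=3, c1=0, c2=6)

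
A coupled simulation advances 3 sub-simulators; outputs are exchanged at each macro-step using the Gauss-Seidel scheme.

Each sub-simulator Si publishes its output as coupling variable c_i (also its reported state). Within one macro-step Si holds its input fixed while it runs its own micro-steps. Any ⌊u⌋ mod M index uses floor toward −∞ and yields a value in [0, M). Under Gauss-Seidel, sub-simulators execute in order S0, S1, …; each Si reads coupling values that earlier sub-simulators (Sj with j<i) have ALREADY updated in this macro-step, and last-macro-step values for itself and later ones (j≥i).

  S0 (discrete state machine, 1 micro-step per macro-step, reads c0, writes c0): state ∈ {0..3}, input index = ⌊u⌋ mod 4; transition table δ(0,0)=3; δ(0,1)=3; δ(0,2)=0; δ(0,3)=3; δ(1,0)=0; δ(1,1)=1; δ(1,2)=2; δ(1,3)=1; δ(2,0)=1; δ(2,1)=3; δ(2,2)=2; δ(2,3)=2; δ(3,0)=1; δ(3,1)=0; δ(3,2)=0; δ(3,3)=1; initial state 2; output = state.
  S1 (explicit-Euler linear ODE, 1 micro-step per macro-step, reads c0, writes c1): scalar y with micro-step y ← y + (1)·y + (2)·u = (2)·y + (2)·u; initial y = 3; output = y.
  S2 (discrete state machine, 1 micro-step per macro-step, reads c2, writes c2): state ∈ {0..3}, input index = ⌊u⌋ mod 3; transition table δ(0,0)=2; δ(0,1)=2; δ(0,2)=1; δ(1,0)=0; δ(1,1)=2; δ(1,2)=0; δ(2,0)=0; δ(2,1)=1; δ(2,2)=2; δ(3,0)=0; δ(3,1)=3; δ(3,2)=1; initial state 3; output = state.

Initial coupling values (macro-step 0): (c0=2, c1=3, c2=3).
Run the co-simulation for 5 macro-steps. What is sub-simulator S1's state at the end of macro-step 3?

macro 1: S0 reads c0=2 → after 1×micro: 2; S1 reads c0=2 → after 1×micro: 10; S2 reads c2=3 → after 1×micro: 0 ⇒ (c0=2, c1=10, c2=0)
macro 2: S0 reads c0=2 → after 1×micro: 2; S1 reads c0=2 → after 1×micro: 24; S2 reads c2=0 → after 1×micro: 2 ⇒ (c0=2, c1=24, c2=2)
macro 3: S0 reads c0=2 → after 1×micro: 2; S1 reads c0=2 → after 1×micro: 52; S2 reads c2=2 → after 1×micro: 2 ⇒ (c0=2, c1=52, c2=2)
macro 4: S0 reads c0=2 → after 1×micro: 2; S1 reads c0=2 → after 1×micro: 108; S2 reads c2=2 → after 1×micro: 2 ⇒ (c0=2, c1=108, c2=2)
macro 5: S0 reads c0=2 → after 1×micro: 2; S1 reads c0=2 → after 1×micro: 220; S2 reads c2=2 → after 1×micro: 2 ⇒ (c0=2, c1=220, c2=2)

S1 state at macro-step 3 = 52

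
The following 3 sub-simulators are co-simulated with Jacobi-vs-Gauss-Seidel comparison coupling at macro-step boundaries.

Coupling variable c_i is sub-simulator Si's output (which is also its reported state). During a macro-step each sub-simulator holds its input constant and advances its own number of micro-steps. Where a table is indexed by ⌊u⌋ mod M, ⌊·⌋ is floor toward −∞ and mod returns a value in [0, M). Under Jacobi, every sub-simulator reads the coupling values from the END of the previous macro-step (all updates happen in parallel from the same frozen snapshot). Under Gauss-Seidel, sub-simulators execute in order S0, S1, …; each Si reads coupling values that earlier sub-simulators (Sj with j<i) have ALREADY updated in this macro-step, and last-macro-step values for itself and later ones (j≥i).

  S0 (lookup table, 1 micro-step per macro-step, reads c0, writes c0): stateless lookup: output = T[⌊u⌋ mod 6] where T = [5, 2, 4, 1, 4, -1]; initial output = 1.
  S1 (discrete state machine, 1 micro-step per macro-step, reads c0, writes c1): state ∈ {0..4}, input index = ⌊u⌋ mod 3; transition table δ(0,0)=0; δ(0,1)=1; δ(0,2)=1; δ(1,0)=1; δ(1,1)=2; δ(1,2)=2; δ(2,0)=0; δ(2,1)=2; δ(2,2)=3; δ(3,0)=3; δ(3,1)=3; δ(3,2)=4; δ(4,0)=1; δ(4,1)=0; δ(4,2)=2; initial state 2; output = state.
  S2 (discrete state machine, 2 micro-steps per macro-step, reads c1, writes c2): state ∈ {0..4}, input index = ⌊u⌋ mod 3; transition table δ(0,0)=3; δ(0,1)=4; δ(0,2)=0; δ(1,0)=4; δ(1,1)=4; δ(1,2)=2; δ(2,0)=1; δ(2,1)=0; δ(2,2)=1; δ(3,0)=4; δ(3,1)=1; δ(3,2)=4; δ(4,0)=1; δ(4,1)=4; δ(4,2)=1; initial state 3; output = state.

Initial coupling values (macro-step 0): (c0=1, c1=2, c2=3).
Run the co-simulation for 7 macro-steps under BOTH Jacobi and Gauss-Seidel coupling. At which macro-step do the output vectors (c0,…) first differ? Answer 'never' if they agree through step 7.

first divergence at macro-step: 1

[Jacobi] macro 1: S0 reads c0=1 → after 1×micro: 2; S1 reads c0=1 → after 1×micro: 2; S2 reads c1=2 → after 2×micro: 1 ⇒ (c0=2, c1=2, c2=1)
[Jacobi] macro 2: S0 reads c0=2 → after 1×micro: 4; S1 reads c0=2 → after 1×micro: 3; S2 reads c1=2 → after 2×micro: 1 ⇒ (c0=4, c1=3, c2=1)
[Jacobi] macro 3: S0 reads c0=4 → after 1×micro: 4; S1 reads c0=4 → after 1×micro: 3; S2 reads c1=3 → after 2×micro: 1 ⇒ (c0=4, c1=3, c2=1)
[Jacobi] macro 4: S0 reads c0=4 → after 1×micro: 4; S1 reads c0=4 → after 1×micro: 3; S2 reads c1=3 → after 2×micro: 1 ⇒ (c0=4, c1=3, c2=1)
[Jacobi] macro 5: S0 reads c0=4 → after 1×micro: 4; S1 reads c0=4 → after 1×micro: 3; S2 reads c1=3 → after 2×micro: 1 ⇒ (c0=4, c1=3, c2=1)
[Jacobi] macro 6: S0 reads c0=4 → after 1×micro: 4; S1 reads c0=4 → after 1×micro: 3; S2 reads c1=3 → after 2×micro: 1 ⇒ (c0=4, c1=3, c2=1)
[Jacobi] macro 7: S0 reads c0=4 → after 1×micro: 4; S1 reads c0=4 → after 1×micro: 3; S2 reads c1=3 → after 2×micro: 1 ⇒ (c0=4, c1=3, c2=1)
[Gauss-Seidel] macro 1: S0 reads c0=1 → after 1×micro: 2; S1 reads c0=2 → after 1×micro: 3; S2 reads c1=3 → after 2×micro: 1 ⇒ (c0=2, c1=3, c2=1)
[Gauss-Seidel] macro 2: S0 reads c0=2 → after 1×micro: 4; S1 reads c0=4 → after 1×micro: 3; S2 reads c1=3 → after 2×micro: 1 ⇒ (c0=4, c1=3, c2=1)
[Gauss-Seidel] macro 3: S0 reads c0=4 → after 1×micro: 4; S1 reads c0=4 → after 1×micro: 3; S2 reads c1=3 → after 2×micro: 1 ⇒ (c0=4, c1=3, c2=1)
[Gauss-Seidel] macro 4: S0 reads c0=4 → after 1×micro: 4; S1 reads c0=4 → after 1×micro: 3; S2 reads c1=3 → after 2×micro: 1 ⇒ (c0=4, c1=3, c2=1)
[Gauss-Seidel] macro 5: S0 reads c0=4 → after 1×micro: 4; S1 reads c0=4 → after 1×micro: 3; S2 reads c1=3 → after 2×micro: 1 ⇒ (c0=4, c1=3, c2=1)
[Gauss-Seidel] macro 6: S0 reads c0=4 → after 1×micro: 4; S1 reads c0=4 → after 1×micro: 3; S2 reads c1=3 → after 2×micro: 1 ⇒ (c0=4, c1=3, c2=1)
[Gauss-Seidel] macro 7: S0 reads c0=4 → after 1×micro: 4; S1 reads c0=4 → after 1×micro: 3; S2 reads c1=3 → after 2×micro: 1 ⇒ (c0=4, c1=3, c2=1)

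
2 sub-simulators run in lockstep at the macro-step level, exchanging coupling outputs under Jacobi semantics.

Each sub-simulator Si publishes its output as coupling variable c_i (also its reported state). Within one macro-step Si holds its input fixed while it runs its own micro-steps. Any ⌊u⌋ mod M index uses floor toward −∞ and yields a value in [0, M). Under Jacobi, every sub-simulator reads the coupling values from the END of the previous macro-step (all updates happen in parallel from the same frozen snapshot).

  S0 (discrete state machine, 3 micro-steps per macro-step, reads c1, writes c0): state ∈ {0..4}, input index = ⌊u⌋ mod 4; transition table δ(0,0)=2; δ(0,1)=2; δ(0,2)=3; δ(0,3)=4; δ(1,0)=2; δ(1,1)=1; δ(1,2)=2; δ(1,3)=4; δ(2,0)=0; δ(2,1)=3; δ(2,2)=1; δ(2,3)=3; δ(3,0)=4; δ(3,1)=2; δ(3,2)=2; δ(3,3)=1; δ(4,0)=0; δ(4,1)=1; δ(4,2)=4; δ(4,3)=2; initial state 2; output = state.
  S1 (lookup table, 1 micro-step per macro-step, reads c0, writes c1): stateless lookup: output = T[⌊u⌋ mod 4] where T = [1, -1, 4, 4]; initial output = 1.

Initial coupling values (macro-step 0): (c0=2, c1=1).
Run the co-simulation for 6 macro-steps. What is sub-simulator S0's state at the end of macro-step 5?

macro 1: S0 reads c1=1 → after 3×micro: 3; S1 reads c0=2 → after 1×micro: 4 ⇒ (c0=3, c1=4)
macro 2: S0 reads c1=4 → after 3×micro: 2; S1 reads c0=3 → after 1×micro: 4 ⇒ (c0=2, c1=4)
macro 3: S0 reads c1=4 → after 3×micro: 0; S1 reads c0=2 → after 1×micro: 4 ⇒ (c0=0, c1=4)
macro 4: S0 reads c1=4 → after 3×micro: 2; S1 reads c0=0 → after 1×micro: 1 ⇒ (c0=2, c1=1)
macro 5: S0 reads c1=1 → after 3×micro: 3; S1 reads c0=2 → after 1×micro: 4 ⇒ (c0=3, c1=4)
macro 6: S0 reads c1=4 → after 3×micro: 2; S1 reads c0=3 → after 1×micro: 4 ⇒ (c0=2, c1=4)

S0 state at macro-step 5 = 3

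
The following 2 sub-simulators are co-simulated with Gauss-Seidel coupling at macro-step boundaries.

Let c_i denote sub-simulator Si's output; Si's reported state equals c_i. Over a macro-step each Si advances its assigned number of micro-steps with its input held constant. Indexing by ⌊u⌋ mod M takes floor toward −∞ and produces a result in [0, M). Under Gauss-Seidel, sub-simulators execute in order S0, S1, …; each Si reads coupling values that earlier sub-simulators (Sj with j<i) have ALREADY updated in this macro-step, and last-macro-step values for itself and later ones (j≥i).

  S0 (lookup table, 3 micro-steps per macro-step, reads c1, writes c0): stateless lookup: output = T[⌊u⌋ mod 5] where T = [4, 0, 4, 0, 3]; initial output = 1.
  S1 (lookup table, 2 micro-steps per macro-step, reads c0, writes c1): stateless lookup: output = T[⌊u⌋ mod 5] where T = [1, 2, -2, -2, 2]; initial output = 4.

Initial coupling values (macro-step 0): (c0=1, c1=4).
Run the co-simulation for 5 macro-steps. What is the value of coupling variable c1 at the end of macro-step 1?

macro 1: S0 reads c1=4 → after 3×micro: 3; S1 reads c0=3 → after 2×micro: -2 ⇒ (c0=3, c1=-2)
macro 2: S0 reads c1=-2 → after 3×micro: 0; S1 reads c0=0 → after 2×micro: 1 ⇒ (c0=0, c1=1)
macro 3: S0 reads c1=1 → after 3×micro: 0; S1 reads c0=0 → after 2×micro: 1 ⇒ (c0=0, c1=1)
macro 4: S0 reads c1=1 → after 3×micro: 0; S1 reads c0=0 → after 2×micro: 1 ⇒ (c0=0, c1=1)
macro 5: S0 reads c1=1 → after 3×micro: 0; S1 reads c0=0 → after 2×micro: 1 ⇒ (c0=0, c1=1)

c1 at macro-step 1 = -2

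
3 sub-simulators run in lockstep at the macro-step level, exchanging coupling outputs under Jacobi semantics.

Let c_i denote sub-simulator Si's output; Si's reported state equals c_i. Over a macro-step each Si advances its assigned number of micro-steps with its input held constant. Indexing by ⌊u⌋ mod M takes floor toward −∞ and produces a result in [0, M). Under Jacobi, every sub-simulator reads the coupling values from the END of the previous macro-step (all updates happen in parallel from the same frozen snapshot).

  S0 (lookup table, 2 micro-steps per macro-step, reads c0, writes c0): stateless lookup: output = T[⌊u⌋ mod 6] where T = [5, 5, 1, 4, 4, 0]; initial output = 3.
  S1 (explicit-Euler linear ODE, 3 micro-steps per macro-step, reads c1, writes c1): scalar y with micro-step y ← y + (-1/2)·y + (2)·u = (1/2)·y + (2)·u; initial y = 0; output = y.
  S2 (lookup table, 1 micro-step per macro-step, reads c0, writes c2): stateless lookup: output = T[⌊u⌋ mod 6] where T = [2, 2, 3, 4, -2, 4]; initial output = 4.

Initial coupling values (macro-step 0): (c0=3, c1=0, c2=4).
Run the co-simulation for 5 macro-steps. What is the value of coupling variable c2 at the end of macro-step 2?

macro 1: S0 reads c0=3 → after 2×micro: 4; S1 reads c1=0 → after 3×micro: 0; S2 reads c0=3 → after 1×micro: 4 ⇒ (c0=4, c1=0, c2=4)
macro 2: S0 reads c0=4 → after 2×micro: 4; S1 reads c1=0 → after 3×micro: 0; S2 reads c0=4 → after 1×micro: -2 ⇒ (c0=4, c1=0, c2=-2)
macro 3: S0 reads c0=4 → after 2×micro: 4; S1 reads c1=0 → after 3×micro: 0; S2 reads c0=4 → after 1×micro: -2 ⇒ (c0=4, c1=0, c2=-2)
macro 4: S0 reads c0=4 → after 2×micro: 4; S1 reads c1=0 → after 3×micro: 0; S2 reads c0=4 → after 1×micro: -2 ⇒ (c0=4, c1=0, c2=-2)
macro 5: S0 reads c0=4 → after 2×micro: 4; S1 reads c1=0 → after 3×micro: 0; S2 reads c0=4 → after 1×micro: -2 ⇒ (c0=4, c1=0, c2=-2)

c2 at macro-step 2 = -2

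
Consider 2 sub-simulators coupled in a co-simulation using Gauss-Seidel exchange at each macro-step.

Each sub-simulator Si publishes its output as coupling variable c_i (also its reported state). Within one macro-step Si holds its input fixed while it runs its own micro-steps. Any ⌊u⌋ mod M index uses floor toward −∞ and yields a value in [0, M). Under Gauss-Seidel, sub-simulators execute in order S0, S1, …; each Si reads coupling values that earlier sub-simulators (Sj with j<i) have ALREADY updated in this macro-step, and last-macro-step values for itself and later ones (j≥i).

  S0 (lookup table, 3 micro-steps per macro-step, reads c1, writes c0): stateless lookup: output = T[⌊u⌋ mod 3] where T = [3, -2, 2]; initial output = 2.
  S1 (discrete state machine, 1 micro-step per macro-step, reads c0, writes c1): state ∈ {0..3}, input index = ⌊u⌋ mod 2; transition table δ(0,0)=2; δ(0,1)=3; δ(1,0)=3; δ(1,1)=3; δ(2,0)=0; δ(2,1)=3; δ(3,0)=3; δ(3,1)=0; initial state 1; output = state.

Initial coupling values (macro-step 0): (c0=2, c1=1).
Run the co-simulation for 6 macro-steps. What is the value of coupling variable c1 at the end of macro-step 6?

macro 1: S0 reads c1=1 → after 3×micro: -2; S1 reads c0=-2 → after 1×micro: 3 ⇒ (c0=-2, c1=3)
macro 2: S0 reads c1=3 → after 3×micro: 3; S1 reads c0=3 → after 1×micro: 0 ⇒ (c0=3, c1=0)
macro 3: S0 reads c1=0 → after 3×micro: 3; S1 reads c0=3 → after 1×micro: 3 ⇒ (c0=3, c1=3)
macro 4: S0 reads c1=3 → after 3×micro: 3; S1 reads c0=3 → after 1×micro: 0 ⇒ (c0=3, c1=0)
macro 5: S0 reads c1=0 → after 3×micro: 3; S1 reads c0=3 → after 1×micro: 3 ⇒ (c0=3, c1=3)
macro 6: S0 reads c1=3 → after 3×micro: 3; S1 reads c0=3 → after 1×micro: 0 ⇒ (c0=3, c1=0)

c1 at macro-step 6 = 0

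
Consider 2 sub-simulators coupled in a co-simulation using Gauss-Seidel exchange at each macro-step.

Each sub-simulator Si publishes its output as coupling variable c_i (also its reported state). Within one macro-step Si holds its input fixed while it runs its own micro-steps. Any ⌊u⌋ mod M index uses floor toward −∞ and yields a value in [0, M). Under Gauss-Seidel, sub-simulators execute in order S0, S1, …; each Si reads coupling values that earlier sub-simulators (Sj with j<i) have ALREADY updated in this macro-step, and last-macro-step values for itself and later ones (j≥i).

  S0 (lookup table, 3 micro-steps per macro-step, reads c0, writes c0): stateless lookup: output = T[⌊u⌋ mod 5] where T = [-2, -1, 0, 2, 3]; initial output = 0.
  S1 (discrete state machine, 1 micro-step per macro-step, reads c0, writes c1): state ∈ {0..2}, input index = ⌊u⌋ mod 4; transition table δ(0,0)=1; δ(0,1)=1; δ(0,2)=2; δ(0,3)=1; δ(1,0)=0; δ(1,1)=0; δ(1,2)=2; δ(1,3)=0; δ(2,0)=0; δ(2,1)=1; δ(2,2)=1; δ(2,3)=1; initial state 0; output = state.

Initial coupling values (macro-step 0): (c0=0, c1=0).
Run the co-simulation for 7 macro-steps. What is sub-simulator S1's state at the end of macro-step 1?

macro 1: S0 reads c0=0 → after 3×micro: -2; S1 reads c0=-2 → after 1×micro: 2 ⇒ (c0=-2, c1=2)
macro 2: S0 reads c0=-2 → after 3×micro: 2; S1 reads c0=2 → after 1×micro: 1 ⇒ (c0=2, c1=1)
macro 3: S0 reads c0=2 → after 3×micro: 0; S1 reads c0=0 → after 1×micro: 0 ⇒ (c0=0, c1=0)
macro 4: S0 reads c0=0 → after 3×micro: -2; S1 reads c0=-2 → after 1×micro: 2 ⇒ (c0=-2, c1=2)
macro 5: S0 reads c0=-2 → after 3×micro: 2; S1 reads c0=2 → after 1×micro: 1 ⇒ (c0=2, c1=1)
macro 6: S0 reads c0=2 → after 3×micro: 0; S1 reads c0=0 → after 1×micro: 0 ⇒ (c0=0, c1=0)
macro 7: S0 reads c0=0 → after 3×micro: -2; S1 reads c0=-2 → after 1×micro: 2 ⇒ (c0=-2, c1=2)

S1 state at macro-step 1 = 2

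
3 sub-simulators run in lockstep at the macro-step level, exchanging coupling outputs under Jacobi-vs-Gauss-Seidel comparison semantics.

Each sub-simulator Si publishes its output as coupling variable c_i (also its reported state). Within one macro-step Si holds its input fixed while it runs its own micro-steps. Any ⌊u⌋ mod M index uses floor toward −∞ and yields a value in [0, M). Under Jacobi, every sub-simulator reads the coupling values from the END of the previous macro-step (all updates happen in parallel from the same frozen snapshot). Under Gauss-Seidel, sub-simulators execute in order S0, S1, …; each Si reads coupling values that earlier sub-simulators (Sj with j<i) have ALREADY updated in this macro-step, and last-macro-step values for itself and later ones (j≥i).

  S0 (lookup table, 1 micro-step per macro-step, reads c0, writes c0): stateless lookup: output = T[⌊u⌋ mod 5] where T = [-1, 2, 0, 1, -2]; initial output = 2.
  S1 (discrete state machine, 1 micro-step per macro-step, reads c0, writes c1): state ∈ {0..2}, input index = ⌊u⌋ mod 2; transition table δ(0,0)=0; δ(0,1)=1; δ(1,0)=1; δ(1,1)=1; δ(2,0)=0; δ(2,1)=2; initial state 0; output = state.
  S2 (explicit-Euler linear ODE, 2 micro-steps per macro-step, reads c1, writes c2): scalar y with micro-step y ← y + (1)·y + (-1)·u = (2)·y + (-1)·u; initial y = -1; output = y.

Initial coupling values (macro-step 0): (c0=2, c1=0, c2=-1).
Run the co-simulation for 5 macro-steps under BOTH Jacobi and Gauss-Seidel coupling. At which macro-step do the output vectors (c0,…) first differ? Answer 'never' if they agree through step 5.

first divergence at macro-step: 2

[Jacobi] macro 1: S0 reads c0=2 → after 1×micro: 0; S1 reads c0=2 → after 1×micro: 0; S2 reads c1=0 → after 2×micro: -4 ⇒ (c0=0, c1=0, c2=-4)
[Jacobi] macro 2: S0 reads c0=0 → after 1×micro: -1; S1 reads c0=0 → after 1×micro: 0; S2 reads c1=0 → after 2×micro: -16 ⇒ (c0=-1, c1=0, c2=-16)
[Jacobi] macro 3: S0 reads c0=-1 → after 1×micro: -2; S1 reads c0=-1 → after 1×micro: 1; S2 reads c1=0 → after 2×micro: -64 ⇒ (c0=-2, c1=1, c2=-64)
[Jacobi] macro 4: S0 reads c0=-2 → after 1×micro: 1; S1 reads c0=-2 → after 1×micro: 1; S2 reads c1=1 → after 2×micro: -259 ⇒ (c0=1, c1=1, c2=-259)
[Jacobi] macro 5: S0 reads c0=1 → after 1×micro: 2; S1 reads c0=1 → after 1×micro: 1; S2 reads c1=1 → after 2×micro: -1039 ⇒ (c0=2, c1=1, c2=-1039)
[Gauss-Seidel] macro 1: S0 reads c0=2 → after 1×micro: 0; S1 reads c0=0 → after 1×micro: 0; S2 reads c1=0 → after 2×micro: -4 ⇒ (c0=0, c1=0, c2=-4)
[Gauss-Seidel] macro 2: S0 reads c0=0 → after 1×micro: -1; S1 reads c0=-1 → after 1×micro: 1; S2 reads c1=1 → after 2×micro: -19 ⇒ (c0=-1, c1=1, c2=-19)
[Gauss-Seidel] macro 3: S0 reads c0=-1 → after 1×micro: -2; S1 reads c0=-2 → after 1×micro: 1; S2 reads c1=1 → after 2×micro: -79 ⇒ (c0=-2, c1=1, c2=-79)
[Gauss-Seidel] macro 4: S0 reads c0=-2 → after 1×micro: 1; S1 reads c0=1 → after 1×micro: 1; S2 reads c1=1 → after 2×micro: -319 ⇒ (c0=1, c1=1, c2=-319)
[Gauss-Seidel] macro 5: S0 reads c0=1 → after 1×micro: 2; S1 reads c0=2 → after 1×micro: 1; S2 reads c1=1 → after 2×micro: -1279 ⇒ (c0=2, c1=1, c2=-1279)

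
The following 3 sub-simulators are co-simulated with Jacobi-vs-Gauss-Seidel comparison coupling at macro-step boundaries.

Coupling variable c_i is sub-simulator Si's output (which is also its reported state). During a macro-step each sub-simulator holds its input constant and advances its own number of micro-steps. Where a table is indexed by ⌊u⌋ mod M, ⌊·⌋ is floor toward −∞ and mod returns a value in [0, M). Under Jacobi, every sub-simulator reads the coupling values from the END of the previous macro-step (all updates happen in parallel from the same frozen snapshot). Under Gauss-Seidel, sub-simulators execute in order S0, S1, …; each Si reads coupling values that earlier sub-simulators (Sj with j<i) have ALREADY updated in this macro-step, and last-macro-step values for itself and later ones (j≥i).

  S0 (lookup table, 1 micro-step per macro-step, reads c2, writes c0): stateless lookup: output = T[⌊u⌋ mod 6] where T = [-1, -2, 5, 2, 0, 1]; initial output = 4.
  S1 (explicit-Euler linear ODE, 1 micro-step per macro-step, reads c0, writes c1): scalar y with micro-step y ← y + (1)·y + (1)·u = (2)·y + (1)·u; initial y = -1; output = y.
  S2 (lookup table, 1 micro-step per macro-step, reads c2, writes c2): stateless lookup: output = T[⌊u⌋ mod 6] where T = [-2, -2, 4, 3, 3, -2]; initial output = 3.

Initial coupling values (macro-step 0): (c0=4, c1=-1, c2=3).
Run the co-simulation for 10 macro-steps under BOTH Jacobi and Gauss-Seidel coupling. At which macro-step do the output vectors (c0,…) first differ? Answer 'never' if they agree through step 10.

first divergence at macro-step: 1

[Jacobi] macro 1: S0 reads c2=3 → after 1×micro: 2; S1 reads c0=4 → after 1×micro: 2; S2 reads c2=3 → after 1×micro: 3 ⇒ (c0=2, c1=2, c2=3)
[Jacobi] macro 2: S0 reads c2=3 → after 1×micro: 2; S1 reads c0=2 → after 1×micro: 6; S2 reads c2=3 → after 1×micro: 3 ⇒ (c0=2, c1=6, c2=3)
[Jacobi] macro 3: S0 reads c2=3 → after 1×micro: 2; S1 reads c0=2 → after 1×micro: 14; S2 reads c2=3 → after 1×micro: 3 ⇒ (c0=2, c1=14, c2=3)
[Jacobi] macro 4: S0 reads c2=3 → after 1×micro: 2; S1 reads c0=2 → after 1×micro: 30; S2 reads c2=3 → after 1×micro: 3 ⇒ (c0=2, c1=30, c2=3)
[Jacobi] macro 5: S0 reads c2=3 → after 1×micro: 2; S1 reads c0=2 → after 1×micro: 62; S2 reads c2=3 → after 1×micro: 3 ⇒ (c0=2, c1=62, c2=3)
[Jacobi] macro 6: S0 reads c2=3 → after 1×micro: 2; S1 reads c0=2 → after 1×micro: 126; S2 reads c2=3 → after 1×micro: 3 ⇒ (c0=2, c1=126, c2=3)
[Jacobi] macro 7: S0 reads c2=3 → after 1×micro: 2; S1 reads c0=2 → after 1×micro: 254; S2 reads c2=3 → after 1×micro: 3 ⇒ (c0=2, c1=254, c2=3)
[Jacobi] macro 8: S0 reads c2=3 → after 1×micro: 2; S1 reads c0=2 → after 1×micro: 510; S2 reads c2=3 → after 1×micro: 3 ⇒ (c0=2, c1=510, c2=3)
[Jacobi] macro 9: S0 reads c2=3 → after 1×micro: 2; S1 reads c0=2 → after 1×micro: 1022; S2 reads c2=3 → after 1×micro: 3 ⇒ (c0=2, c1=1022, c2=3)
[Jacobi] macro 10: S0 reads c2=3 → after 1×micro: 2; S1 reads c0=2 → after 1×micro: 2046; S2 reads c2=3 → after 1×micro: 3 ⇒ (c0=2, c1=2046, c2=3)
[Gauss-Seidel] macro 1: S0 reads c2=3 → after 1×micro: 2; S1 reads c0=2 → after 1×micro: 0; S2 reads c2=3 → after 1×micro: 3 ⇒ (c0=2, c1=0, c2=3)
[Gauss-Seidel] macro 2: S0 reads c2=3 → after 1×micro: 2; S1 reads c0=2 → after 1×micro: 2; S2 reads c2=3 → after 1×micro: 3 ⇒ (c0=2, c1=2, c2=3)
[Gauss-Seidel] macro 3: S0 reads c2=3 → after 1×micro: 2; S1 reads c0=2 → after 1×micro: 6; S2 reads c2=3 → after 1×micro: 3 ⇒ (c0=2, c1=6, c2=3)
[Gauss-Seidel] macro 4: S0 reads c2=3 → after 1×micro: 2; S1 reads c0=2 → after 1×micro: 14; S2 reads c2=3 → after 1×micro: 3 ⇒ (c0=2, c1=14, c2=3)
[Gauss-Seidel] macro 5: S0 reads c2=3 → after 1×micro: 2; S1 reads c0=2 → after 1×micro: 30; S2 reads c2=3 → after 1×micro: 3 ⇒ (c0=2, c1=30, c2=3)
[Gauss-Seidel] macro 6: S0 reads c2=3 → after 1×micro: 2; S1 reads c0=2 → after 1×micro: 62; S2 reads c2=3 → after 1×micro: 3 ⇒ (c0=2, c1=62, c2=3)
[Gauss-Seidel] macro 7: S0 reads c2=3 → after 1×micro: 2; S1 reads c0=2 → after 1×micro: 126; S2 reads c2=3 → after 1×micro: 3 ⇒ (c0=2, c1=126, c2=3)
[Gauss-Seidel] macro 8: S0 reads c2=3 → after 1×micro: 2; S1 reads c0=2 → after 1×micro: 254; S2 reads c2=3 → after 1×micro: 3 ⇒ (c0=2, c1=254, c2=3)
[Gauss-Seidel] macro 9: S0 reads c2=3 → after 1×micro: 2; S1 reads c0=2 → after 1×micro: 510; S2 reads c2=3 → after 1×micro: 3 ⇒ (c0=2, c1=510, c2=3)
[Gauss-Seidel] macro 10: S0 reads c2=3 → after 1×micro: 2; S1 reads c0=2 → after 1×micro: 1022; S2 reads c2=3 → after 1×micro: 3 ⇒ (c0=2, c1=1022, c2=3)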